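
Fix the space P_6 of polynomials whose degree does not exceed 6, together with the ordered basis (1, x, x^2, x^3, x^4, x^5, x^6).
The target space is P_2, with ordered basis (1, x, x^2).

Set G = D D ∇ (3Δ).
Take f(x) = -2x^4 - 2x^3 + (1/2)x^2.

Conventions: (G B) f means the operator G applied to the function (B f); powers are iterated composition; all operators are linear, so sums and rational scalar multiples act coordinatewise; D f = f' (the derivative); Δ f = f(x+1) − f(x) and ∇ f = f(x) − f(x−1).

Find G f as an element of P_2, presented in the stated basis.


the result is g(x) = -144

Δ f = -8x^3 - 18x^2 - 13x - 7/2
(3Δ) f = -24x^3 - 54x^2 - 39x - 21/2
∇ (3Δ) f = -72x^2 - 36x - 9
D ∇ (3Δ) f = -144x - 36
D D ∇ (3Δ) f = -144


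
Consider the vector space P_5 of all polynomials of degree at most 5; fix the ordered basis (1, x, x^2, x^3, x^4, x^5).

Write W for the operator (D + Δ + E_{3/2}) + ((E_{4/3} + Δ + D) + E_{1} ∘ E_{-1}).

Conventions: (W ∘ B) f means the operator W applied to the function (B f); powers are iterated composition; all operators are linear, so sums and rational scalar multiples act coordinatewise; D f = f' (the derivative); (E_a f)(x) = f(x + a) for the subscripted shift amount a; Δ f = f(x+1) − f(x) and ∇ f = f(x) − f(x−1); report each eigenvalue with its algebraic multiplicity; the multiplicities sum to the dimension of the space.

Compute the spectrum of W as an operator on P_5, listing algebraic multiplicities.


λ = 3 (multiplicity 6)

image of 1: 3
image of x: 3x + 41/6
image of x^2: 3x^2 + (41/3)x + 217/36
image of x^3: 3x^3 + (41/2)x^2 + (217/12)x + 1673/216
image of x^4: 3x^4 + (82/3)x^3 + (217/6)x^2 + (1673/54)x + 13249/1296
image of x^5: 3x^5 + (205/6)x^4 + (1085/18)x^3 + (8365/108)x^2 + (66245/1296)x + 107369/7776
the matrix is upper triangular; its diagonal is (3, 3, 3, 3, 3, 3)
for a triangular matrix the eigenvalues are the diagonal entries, with algebraic multiplicity their repetition count


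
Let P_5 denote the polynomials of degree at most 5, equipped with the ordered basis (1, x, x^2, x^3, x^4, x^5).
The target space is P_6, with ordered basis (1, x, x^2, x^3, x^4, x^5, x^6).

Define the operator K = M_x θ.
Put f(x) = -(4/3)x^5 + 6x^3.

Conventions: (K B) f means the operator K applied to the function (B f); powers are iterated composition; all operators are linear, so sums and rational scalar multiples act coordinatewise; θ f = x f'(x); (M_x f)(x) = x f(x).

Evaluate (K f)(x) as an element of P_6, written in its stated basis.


the result is g(x) = -(20/3)x^6 + 18x^4

θ f = -(20/3)x^5 + 18x^3
M_x θ f = -(20/3)x^6 + 18x^4


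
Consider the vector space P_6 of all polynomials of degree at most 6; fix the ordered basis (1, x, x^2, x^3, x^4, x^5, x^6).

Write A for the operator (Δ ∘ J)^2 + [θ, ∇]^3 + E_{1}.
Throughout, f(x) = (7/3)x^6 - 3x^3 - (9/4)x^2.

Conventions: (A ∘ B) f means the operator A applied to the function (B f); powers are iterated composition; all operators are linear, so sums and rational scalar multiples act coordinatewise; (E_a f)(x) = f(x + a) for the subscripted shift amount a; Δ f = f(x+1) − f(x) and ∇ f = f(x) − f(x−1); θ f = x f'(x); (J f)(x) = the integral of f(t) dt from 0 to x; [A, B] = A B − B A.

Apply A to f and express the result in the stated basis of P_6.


the image equals g(x) = (14/3)x^6 + 28x^5 + (455/6)x^4 - (508/3)x^3 + (15629/6)x^2 - (15065/2)x + 181885/24

J f = (1/3)x^7 - (3/4)x^4 - (3/4)x^3
Δ J f = (7/3)x^6 + 7x^5 + (35/3)x^4 + (26/3)x^3 + (1/4)x^2 - (35/12)x - 7/6
J (Δ ∘ J) f = (1/3)x^7 + (7/6)x^6 + (7/3)x^5 + (13/6)x^4 + (1/12)x^3 - (35/24)x^2 - (7/6)x
Δ J (Δ ∘ J) f = (7/3)x^6 + 14x^5 + (245/6)x^4 + 67x^3 + (733/12)x^2 + 27x + 83/24
∇ f = 14x^5 - 35x^4 + (140/3)x^3 - 44x^2 + (37/2)x - 37/12
θ ∇ f = 70x^5 - 140x^4 + 140x^3 - 88x^2 + (37/2)x
θ f = 14x^6 - 9x^3 - (9/2)x^2
∇ θ f = 84x^5 - 210x^4 + 280x^3 - 237x^2 + 102x - 37/2
[θ, ∇] f = -14x^5 + 70x^4 - 140x^3 + 149x^2 - (167/2)x + 37/2
∇ [θ, ∇] f = -70x^4 + 420x^3 - 980x^2 + 1068x - 913/2
θ ∇ [θ, ∇] f = -280x^4 + 1260x^3 - 1960x^2 + 1068x
θ [θ, ∇] f = -70x^5 + 280x^4 - 420x^3 + 298x^2 - (167/2)x
∇ θ [θ, ∇] f = -350x^4 + 1820x^3 - 3640x^2 + 3326x - 2303/2
[θ, ∇] [θ, ∇] f = 70x^4 - 560x^3 + 1680x^2 - 2258x + 2303/2
∇ [θ, ∇] [θ, ∇] f = 280x^3 - 2100x^2 + 5320x - 4568
θ ∇ [θ, ∇] [θ, ∇] f = 840x^3 - 4200x^2 + 5320x
θ [θ, ∇] [θ, ∇] f = 280x^4 - 1680x^3 + 3360x^2 - 2258x
∇ θ [θ, ∇] [θ, ∇] f = 1120x^3 - 6720x^2 + 12880x - 7578
[θ, ∇] [θ, ∇] [θ, ∇] f = -280x^3 + 2520x^2 - 7560x + 7578
E_{1} f = (7/3)x^6 + 14x^5 + 35x^4 + (131/3)x^3 + (95/4)x^2 + (1/2)x - 35/12
((Δ ∘ J)^2 + [θ, ∇]^3 + E_{1}) f = (14/3)x^6 + 28x^5 + (455/6)x^4 - (508/3)x^3 + (15629/6)x^2 - (15065/2)x + 181885/24


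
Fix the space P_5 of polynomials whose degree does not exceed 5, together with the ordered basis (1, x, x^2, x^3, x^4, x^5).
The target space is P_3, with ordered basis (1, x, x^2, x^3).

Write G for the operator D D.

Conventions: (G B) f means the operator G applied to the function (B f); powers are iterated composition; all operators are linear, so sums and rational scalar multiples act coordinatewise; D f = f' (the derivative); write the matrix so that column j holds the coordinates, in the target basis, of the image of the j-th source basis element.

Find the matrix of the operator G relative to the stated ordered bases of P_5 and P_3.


the matrix is [[0, 0, 2, 0, 0, 0]; [0, 0, 0, 6, 0, 0]; [0, 0, 0, 0, 12, 0]; [0, 0, 0, 0, 0, 20]] (rows listed top to bottom)

image of 1: 0
image of x: 0
image of x^2: 2
image of x^3: 6x
image of x^4: 12x^2
image of x^5: 20x^3
each image's coordinates form column j of the matrix


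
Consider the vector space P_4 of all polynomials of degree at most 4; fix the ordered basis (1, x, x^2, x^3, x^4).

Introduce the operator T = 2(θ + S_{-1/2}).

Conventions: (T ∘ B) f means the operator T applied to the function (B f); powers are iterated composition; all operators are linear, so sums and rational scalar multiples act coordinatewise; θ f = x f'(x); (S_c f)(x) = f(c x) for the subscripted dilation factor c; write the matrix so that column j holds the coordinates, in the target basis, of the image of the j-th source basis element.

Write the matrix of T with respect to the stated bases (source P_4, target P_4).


image of 1: 2
image of x: x
image of x^2: (9/2)x^2
image of x^3: (23/4)x^3
image of x^4: (65/8)x^4
each image's coordinates form column j of the matrix

the matrix is [[2, 0, 0, 0, 0]; [0, 1, 0, 0, 0]; [0, 0, 9/2, 0, 0]; [0, 0, 0, 23/4, 0]; [0, 0, 0, 0, 65/8]] (rows listed top to bottom)


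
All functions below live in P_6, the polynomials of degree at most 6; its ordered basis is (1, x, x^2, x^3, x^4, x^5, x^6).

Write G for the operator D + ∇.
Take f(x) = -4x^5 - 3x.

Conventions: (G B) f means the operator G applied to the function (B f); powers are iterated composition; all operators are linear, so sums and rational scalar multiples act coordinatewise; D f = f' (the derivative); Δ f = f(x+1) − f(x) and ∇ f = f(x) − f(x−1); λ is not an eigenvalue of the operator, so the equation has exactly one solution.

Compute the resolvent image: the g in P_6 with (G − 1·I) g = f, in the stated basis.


the result is g(x) = 4x^5 + 40x^4 + 280x^3 + 1480x^2 + 5223x + 9210

write g with unknown coordinates in the stated basis and equate coefficients in (G − 1·I) g = f
solving from the highest basis element down gives g = 4x^5 + 40x^4 + 280x^3 + 1480x^2 + 5223x + 9210
check: G g = 40x^4 + 280x^3 + 1480x^2 + 5220x + 9210
so G g − 1·g = -4x^5 - 3x = f ✓


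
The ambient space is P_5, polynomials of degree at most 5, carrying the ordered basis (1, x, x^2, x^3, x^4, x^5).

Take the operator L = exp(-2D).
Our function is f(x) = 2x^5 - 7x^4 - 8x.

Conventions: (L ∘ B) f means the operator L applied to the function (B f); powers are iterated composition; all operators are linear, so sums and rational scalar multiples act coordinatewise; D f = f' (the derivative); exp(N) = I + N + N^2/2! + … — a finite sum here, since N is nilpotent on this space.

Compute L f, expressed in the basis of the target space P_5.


order-1 term: -20x^4 + 56x^3 + 16
order-2 term: 80x^3 - 168x^2
order-3 term: -160x^2 + 224x
order-4 term: 160x - 112
order-5 term: -64
the series for exp(-2D) f terminates at order 5
exp(-2D) f = 2x^5 - 27x^4 + 136x^3 - 328x^2 + 376x - 160

g(x) = 2x^5 - 27x^4 + 136x^3 - 328x^2 + 376x - 160


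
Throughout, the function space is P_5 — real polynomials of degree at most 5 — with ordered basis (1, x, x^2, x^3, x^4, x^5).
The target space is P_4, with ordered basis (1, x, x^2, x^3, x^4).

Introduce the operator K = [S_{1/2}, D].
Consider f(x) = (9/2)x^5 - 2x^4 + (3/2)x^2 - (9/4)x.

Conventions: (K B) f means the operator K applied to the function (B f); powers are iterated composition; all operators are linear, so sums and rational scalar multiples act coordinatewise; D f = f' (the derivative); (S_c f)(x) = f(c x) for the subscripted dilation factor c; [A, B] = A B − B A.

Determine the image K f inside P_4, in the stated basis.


D f = (45/2)x^4 - 8x^3 + 3x - 9/4
S_{1/2} D f = (45/32)x^4 - x^3 + (3/2)x - 9/4
S_{1/2} f = (9/64)x^5 - (1/8)x^4 + (3/8)x^2 - (9/8)x
D S_{1/2} f = (45/64)x^4 - (1/2)x^3 + (3/4)x - 9/8
[S_{1/2}, D] f = (45/64)x^4 - (1/2)x^3 + (3/4)x - 9/8

the result is g(x) = (45/64)x^4 - (1/2)x^3 + (3/4)x - 9/8


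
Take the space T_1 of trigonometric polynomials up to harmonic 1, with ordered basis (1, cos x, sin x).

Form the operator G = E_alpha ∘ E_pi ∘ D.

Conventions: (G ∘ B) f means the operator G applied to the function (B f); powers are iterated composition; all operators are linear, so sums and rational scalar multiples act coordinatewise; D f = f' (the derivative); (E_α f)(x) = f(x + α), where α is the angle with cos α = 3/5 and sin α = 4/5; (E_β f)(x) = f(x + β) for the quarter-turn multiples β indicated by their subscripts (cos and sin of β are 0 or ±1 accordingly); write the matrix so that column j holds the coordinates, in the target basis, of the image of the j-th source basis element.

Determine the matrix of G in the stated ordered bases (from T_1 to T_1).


image of 1: 0
image of cos x: (4/5)cos x + (3/5)sin x
image of sin x: -(3/5)cos x + (4/5)sin x
each image's coordinates form column j of the matrix

the matrix is [[0, 0, 0]; [0, 4/5, -3/5]; [0, 3/5, 4/5]] (rows listed top to bottom)


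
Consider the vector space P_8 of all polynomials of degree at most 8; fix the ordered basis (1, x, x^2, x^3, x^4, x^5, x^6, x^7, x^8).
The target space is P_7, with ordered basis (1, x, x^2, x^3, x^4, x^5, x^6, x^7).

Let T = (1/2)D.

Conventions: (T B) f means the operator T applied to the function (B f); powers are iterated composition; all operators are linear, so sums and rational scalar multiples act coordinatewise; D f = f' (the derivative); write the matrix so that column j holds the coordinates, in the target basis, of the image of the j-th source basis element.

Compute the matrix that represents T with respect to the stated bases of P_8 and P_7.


image of 1: 0
image of x: 1/2
image of x^2: x
image of x^3: (3/2)x^2
image of x^4: 2x^3
image of x^5: (5/2)x^4
image of x^6: 3x^5
image of x^7: (7/2)x^6
image of x^8: 4x^7
each image's coordinates form column j of the matrix

the matrix is [[0, 1/2, 0, 0, 0, 0, 0, 0, 0]; [0, 0, 1, 0, 0, 0, 0, 0, 0]; [0, 0, 0, 3/2, 0, 0, 0, 0, 0]; [0, 0, 0, 0, 2, 0, 0, 0, 0]; [0, 0, 0, 0, 0, 5/2, 0, 0, 0]; [0, 0, 0, 0, 0, 0, 3, 0, 0]; [0, 0, 0, 0, 0, 0, 0, 7/2, 0]; [0, 0, 0, 0, 0, 0, 0, 0, 4]] (rows listed top to bottom)


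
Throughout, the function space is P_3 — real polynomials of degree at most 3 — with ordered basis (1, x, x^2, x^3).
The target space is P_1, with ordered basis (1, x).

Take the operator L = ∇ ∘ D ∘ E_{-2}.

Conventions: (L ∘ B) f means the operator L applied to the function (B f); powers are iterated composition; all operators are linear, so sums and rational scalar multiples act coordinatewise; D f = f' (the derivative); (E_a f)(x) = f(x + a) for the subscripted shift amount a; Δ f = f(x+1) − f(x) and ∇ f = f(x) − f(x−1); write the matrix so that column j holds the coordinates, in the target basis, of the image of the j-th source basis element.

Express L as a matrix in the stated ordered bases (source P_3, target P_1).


the matrix is [[0, 0, 2, -15]; [0, 0, 0, 6]] (rows listed top to bottom)

image of 1: 0
image of x: 0
image of x^2: 2
image of x^3: 6x - 15
each image's coordinates form column j of the matrix


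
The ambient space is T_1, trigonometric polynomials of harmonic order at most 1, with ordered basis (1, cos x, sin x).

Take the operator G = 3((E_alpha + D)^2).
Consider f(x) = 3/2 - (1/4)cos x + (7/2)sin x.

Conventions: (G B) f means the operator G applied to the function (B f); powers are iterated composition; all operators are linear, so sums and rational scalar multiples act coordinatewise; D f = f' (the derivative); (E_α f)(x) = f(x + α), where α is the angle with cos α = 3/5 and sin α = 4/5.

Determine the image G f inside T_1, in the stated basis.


E_alpha f = 3/2 + (53/20)cos x + (23/10)sin x
D f = (7/2)cos x + (1/4)sin x
(E_alpha + D) f = 3/2 + (123/20)cos x + (51/20)sin x
E_alpha (E_alpha + D) f = 3/2 + (573/100)cos x - (339/100)sin x
D (E_alpha + D) f = (51/20)cos x - (123/20)sin x
(E_alpha + D) (E_alpha + D) f = 3/2 + (207/25)cos x - (477/50)sin x
(3((E_alpha + D)^2)) f = 9/2 + (621/25)cos x - (1431/50)sin x

the result is g(x) = 9/2 + (621/25)cos x - (1431/50)sin x


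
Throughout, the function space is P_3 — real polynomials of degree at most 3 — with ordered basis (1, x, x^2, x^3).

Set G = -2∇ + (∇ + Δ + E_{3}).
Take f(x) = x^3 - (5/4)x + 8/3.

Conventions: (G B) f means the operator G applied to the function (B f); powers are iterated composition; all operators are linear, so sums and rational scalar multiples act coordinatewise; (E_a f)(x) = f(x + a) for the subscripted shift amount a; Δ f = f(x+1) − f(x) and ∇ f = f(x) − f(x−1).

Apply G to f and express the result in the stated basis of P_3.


the image equals g(x) = x^3 + 9x^2 + (127/4)x + 311/12

∇ f = 3x^2 - 3x - 1/4
(-2∇) f = -6x^2 + 6x + 1/2
∇ f = 3x^2 - 3x - 1/4
Δ f = 3x^2 + 3x - 1/4
E_{3} f = x^3 + 9x^2 + (103/4)x + 311/12
(∇ + Δ + E_{3}) f = x^3 + 15x^2 + (103/4)x + 305/12
(-2∇ + (∇ + Δ + E_{3})) f = x^3 + 9x^2 + (127/4)x + 311/12


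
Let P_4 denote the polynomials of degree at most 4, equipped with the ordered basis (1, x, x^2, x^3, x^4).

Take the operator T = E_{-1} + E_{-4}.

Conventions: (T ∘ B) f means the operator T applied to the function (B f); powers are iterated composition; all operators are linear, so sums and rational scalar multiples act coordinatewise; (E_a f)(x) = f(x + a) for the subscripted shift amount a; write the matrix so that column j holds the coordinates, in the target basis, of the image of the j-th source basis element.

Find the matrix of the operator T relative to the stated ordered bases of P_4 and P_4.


the matrix is [[2, -5, 17, -65, 257]; [0, 2, -10, 51, -260]; [0, 0, 2, -15, 102]; [0, 0, 0, 2, -20]; [0, 0, 0, 0, 2]] (rows listed top to bottom)

image of 1: 2
image of x: 2x - 5
image of x^2: 2x^2 - 10x + 17
image of x^3: 2x^3 - 15x^2 + 51x - 65
image of x^4: 2x^4 - 20x^3 + 102x^2 - 260x + 257
each image's coordinates form column j of the matrix


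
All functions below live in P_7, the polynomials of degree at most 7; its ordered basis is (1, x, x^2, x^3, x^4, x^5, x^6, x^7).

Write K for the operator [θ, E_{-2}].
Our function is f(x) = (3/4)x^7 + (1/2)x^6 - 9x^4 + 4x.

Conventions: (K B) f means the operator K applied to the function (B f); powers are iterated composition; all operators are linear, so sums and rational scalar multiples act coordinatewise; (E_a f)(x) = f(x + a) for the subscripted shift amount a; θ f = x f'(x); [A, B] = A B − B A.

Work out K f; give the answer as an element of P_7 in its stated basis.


the image equals g(x) = (21/2)x^6 - 120x^5 + 570x^4 - 1512x^3 + 2472x^2 - 2400x + 1064

E_{-2} f = (3/4)x^7 - 10x^6 + 57x^5 - 189x^4 + 412x^3 - 600x^2 + 532x - 216
θ E_{-2} f = (21/4)x^7 - 60x^6 + 285x^5 - 756x^4 + 1236x^3 - 1200x^2 + 532x
θ f = (21/4)x^7 + 3x^6 - 36x^4 + 4x
E_{-2} θ f = (21/4)x^7 - (141/2)x^6 + 405x^5 - 1326x^4 + 2748x^3 - 3672x^2 + 2932x - 1064
[θ, E_{-2}] f = (21/2)x^6 - 120x^5 + 570x^4 - 1512x^3 + 2472x^2 - 2400x + 1064


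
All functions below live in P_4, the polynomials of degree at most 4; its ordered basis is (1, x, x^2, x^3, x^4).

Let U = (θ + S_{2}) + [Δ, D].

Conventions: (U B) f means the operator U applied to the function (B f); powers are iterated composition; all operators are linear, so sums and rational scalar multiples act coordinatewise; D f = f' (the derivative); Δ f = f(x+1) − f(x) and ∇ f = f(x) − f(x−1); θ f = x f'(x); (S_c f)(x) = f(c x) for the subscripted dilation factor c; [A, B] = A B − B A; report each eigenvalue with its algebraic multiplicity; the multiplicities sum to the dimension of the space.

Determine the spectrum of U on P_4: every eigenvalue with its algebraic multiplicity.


λ = 1 (multiplicity 1), λ = 3 (multiplicity 1), λ = 6 (multiplicity 1), λ = 11 (multiplicity 1), λ = 20 (multiplicity 1)

image of 1: 1
image of x: 3x
image of x^2: 6x^2
image of x^3: 11x^3
image of x^4: 20x^4
the matrix is upper triangular; its diagonal is (1, 3, 6, 11, 20)
for a triangular matrix the eigenvalues are the diagonal entries, with algebraic multiplicity their repetition count


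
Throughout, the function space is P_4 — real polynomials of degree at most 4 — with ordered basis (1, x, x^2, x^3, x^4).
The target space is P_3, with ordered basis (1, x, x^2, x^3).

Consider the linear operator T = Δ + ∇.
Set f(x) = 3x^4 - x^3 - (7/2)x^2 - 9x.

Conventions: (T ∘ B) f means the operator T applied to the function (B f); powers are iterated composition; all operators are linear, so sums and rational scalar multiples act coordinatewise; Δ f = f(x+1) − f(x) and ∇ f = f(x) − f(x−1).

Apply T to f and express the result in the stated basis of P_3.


Δ f = 12x^3 + 15x^2 + 2x - 21/2
∇ f = 12x^3 - 21x^2 + 8x - 19/2
(Δ + ∇) f = 24x^3 - 6x^2 + 10x - 20

the result is g(x) = 24x^3 - 6x^2 + 10x - 20


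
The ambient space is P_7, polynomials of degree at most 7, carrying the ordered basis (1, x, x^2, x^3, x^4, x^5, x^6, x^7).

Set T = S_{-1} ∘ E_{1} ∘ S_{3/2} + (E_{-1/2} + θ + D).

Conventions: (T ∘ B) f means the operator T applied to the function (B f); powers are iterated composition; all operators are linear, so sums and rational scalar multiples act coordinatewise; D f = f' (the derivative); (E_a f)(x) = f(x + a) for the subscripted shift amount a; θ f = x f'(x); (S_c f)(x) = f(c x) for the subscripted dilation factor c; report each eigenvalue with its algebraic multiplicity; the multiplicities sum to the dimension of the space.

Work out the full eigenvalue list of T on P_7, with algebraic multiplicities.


λ = -1163/128 (multiplicity 1), λ = -51/32 (multiplicity 1), λ = 1/2 (multiplicity 1), λ = 5/8 (multiplicity 1), λ = 2 (multiplicity 1), λ = 21/4 (multiplicity 1), λ = 161/16 (multiplicity 1), λ = 1177/64 (multiplicity 1)

image of 1: 2
image of x: (1/2)x + 2
image of x^2: (21/4)x^2 - (7/2)x + 5/2
image of x^3: (5/8)x^3 + (93/8)x^2 - (75/8)x + 13/4
image of x^4: (161/16)x^4 - (73/4)x^3 + (255/8)x^2 - (83/4)x + 41/8
image of x^5: -(51/32)x^5 + (1295/32)x^4 - (1175/16)x^3 + (1195/16)x^2 - (1205/32)x + 121/16
image of x^6: (1177/64)x^6 - (2091/32)x^5 + (11175/64)x^4 - (3685/16)x^3 + (10995/64)x^2 - (2193/32)x + 365/32
image of x^7: -(1163/128)x^7 + (15757/128)x^6 - (45255/128)x^5 + (75985/128)x^4 - (76265/128)x^3 + (45843/128)x^2 - (15295/128)x + 1093/64
the matrix is upper triangular; its diagonal is (2, 1/2, 21/4, 5/8, 161/16, -51/32, 1177/64, -1163/128)
for a triangular matrix the eigenvalues are the diagonal entries, with algebraic multiplicity their repetition count


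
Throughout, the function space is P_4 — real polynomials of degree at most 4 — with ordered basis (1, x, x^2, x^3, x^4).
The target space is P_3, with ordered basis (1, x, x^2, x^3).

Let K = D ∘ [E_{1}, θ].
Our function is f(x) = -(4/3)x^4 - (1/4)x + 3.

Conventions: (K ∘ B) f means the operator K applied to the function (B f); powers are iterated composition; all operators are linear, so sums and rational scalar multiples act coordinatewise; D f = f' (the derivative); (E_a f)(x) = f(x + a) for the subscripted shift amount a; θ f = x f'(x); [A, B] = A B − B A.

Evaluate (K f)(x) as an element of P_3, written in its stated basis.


the image equals g(x) = -16x^2 - 32x - 16

θ f = -(16/3)x^4 - (1/4)x
E_{1} θ f = -(16/3)x^4 - (64/3)x^3 - 32x^2 - (259/12)x - 67/12
E_{1} f = -(4/3)x^4 - (16/3)x^3 - 8x^2 - (67/12)x + 17/12
θ E_{1} f = -(16/3)x^4 - 16x^3 - 16x^2 - (67/12)x
[E_{1}, θ] f = -(16/3)x^3 - 16x^2 - 16x - 67/12
D [E_{1}, θ] f = -16x^2 - 32x - 16


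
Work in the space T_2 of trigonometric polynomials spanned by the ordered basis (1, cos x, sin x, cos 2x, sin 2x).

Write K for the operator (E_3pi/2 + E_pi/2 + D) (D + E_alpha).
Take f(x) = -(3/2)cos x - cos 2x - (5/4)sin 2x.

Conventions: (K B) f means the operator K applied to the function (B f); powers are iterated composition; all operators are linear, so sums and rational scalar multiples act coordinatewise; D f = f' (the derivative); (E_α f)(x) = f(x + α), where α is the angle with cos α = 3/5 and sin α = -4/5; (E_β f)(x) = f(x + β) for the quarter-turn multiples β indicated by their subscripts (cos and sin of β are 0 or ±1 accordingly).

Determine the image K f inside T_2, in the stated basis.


D f = (3/2)sin x - (5/2)cos 2x + 2sin 2x
E_alpha f = -(9/10)cos x - (6/5)sin x + (37/25)cos 2x - (61/100)sin 2x
(D + E_alpha) f = -(9/10)cos x + (3/10)sin x - (51/50)cos 2x + (139/100)sin 2x
E_3pi/2 (D + E_alpha) f = -(3/10)cos x - (9/10)sin x + (51/50)cos 2x - (139/100)sin 2x
E_pi/2 (D + E_alpha) f = (3/10)cos x + (9/10)sin x + (51/50)cos 2x - (139/100)sin 2x
D (D + E_alpha) f = (3/10)cos x + (9/10)sin x + (139/50)cos 2x + (51/25)sin 2x
(E_3pi/2 + E_pi/2 + D) (D + E_alpha) f = (3/10)cos x + (9/10)sin x + (241/50)cos 2x - (37/50)sin 2x

the image equals g(x) = (3/10)cos x + (9/10)sin x + (241/50)cos 2x - (37/50)sin 2x


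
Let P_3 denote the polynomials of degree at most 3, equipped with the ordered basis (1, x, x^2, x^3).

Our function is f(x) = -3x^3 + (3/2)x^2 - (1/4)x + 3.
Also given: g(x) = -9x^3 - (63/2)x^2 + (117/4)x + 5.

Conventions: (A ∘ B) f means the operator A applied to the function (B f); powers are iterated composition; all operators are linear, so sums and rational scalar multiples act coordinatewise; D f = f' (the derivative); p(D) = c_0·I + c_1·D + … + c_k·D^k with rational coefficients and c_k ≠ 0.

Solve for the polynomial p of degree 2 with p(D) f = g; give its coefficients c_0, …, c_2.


p(D) = 3·I + 4·D − D^2, i.e. c_0 = 3, c_1 = 4, c_2 = -1

D^0 f = -3x^3 + (3/2)x^2 - (1/4)x + 3
D^1 f = -9x^2 + 3x - 1/4
D^2 f = -18x + 3
matching coefficients of g against c_0 f + c_1 Df + … from the top degree down determines the c_i
solution: c_0 = 3, c_1 = 4, c_2 = -1


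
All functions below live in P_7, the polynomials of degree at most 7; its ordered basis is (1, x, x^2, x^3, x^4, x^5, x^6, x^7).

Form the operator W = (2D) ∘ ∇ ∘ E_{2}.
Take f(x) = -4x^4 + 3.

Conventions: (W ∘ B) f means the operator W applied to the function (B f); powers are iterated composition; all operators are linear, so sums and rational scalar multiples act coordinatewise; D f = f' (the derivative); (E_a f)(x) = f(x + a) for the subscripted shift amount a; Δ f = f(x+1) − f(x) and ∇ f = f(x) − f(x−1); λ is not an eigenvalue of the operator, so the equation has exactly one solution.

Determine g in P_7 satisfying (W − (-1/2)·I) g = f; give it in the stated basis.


the result is g(x) = -8x^4 + 384x^2 + 1152x - 2170

write g with unknown coordinates in the stated basis and equate coefficients in (W − (-1/2)·I) g = f
solving from the highest basis element down gives g = -8x^4 + 384x^2 + 1152x - 2170
check: W g = -192x^2 - 576x + 1088
so W g − (-1/2)·g = -4x^4 + 3 = f ✓


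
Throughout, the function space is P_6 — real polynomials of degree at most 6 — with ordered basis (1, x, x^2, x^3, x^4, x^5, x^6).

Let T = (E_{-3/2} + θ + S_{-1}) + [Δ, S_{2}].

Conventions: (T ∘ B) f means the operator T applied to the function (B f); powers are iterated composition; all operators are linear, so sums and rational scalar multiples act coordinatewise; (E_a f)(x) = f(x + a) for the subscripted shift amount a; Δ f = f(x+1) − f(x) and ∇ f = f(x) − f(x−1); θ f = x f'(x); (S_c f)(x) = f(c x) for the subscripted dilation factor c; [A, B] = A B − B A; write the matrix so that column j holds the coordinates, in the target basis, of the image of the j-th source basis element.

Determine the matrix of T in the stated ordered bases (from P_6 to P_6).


the matrix is [[2, -1/2, 21/4, 29/8, 321/16, 749/32, 4761/64]; [0, 1, 1, 99/4, 85/2, 2805/16, 5223/16]; [0, 0, 4, 15/2, 171/2, 985/4, 15615/16]; [0, 0, 0, 3, 26, 525/2, 2105/2]; [0, 0, 0, 0, 6, 145/2, 3015/4]; [0, 0, 0, 0, 0, 5, 183]; [0, 0, 0, 0, 0, 0, 8]] (rows listed top to bottom)

image of 1: 2
image of x: x - 1/2
image of x^2: 4x^2 + x + 21/4
image of x^3: 3x^3 + (15/2)x^2 + (99/4)x + 29/8
image of x^4: 6x^4 + 26x^3 + (171/2)x^2 + (85/2)x + 321/16
image of x^5: 5x^5 + (145/2)x^4 + (525/2)x^3 + (985/4)x^2 + (2805/16)x + 749/32
image of x^6: 8x^6 + 183x^5 + (3015/4)x^4 + (2105/2)x^3 + (15615/16)x^2 + (5223/16)x + 4761/64
each image's coordinates form column j of the matrix


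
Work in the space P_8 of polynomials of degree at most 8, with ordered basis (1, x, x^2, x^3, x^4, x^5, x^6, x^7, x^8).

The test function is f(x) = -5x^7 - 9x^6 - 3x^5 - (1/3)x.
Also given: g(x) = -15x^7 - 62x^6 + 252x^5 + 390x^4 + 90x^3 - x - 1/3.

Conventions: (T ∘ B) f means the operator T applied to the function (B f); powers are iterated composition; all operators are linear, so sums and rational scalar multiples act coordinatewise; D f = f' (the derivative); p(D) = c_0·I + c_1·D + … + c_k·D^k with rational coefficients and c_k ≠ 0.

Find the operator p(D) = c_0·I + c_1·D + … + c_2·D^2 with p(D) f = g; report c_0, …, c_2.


D^0 f = -5x^7 - 9x^6 - 3x^5 - (1/3)x
D^1 f = -35x^6 - 54x^5 - 15x^4 - 1/3
D^2 f = -210x^5 - 270x^4 - 60x^3
matching coefficients of g against c_0 f + c_1 Df + … from the top degree down determines the c_i
solution: c_0 = 3, c_1 = 1, c_2 = -3/2

p(D) = 3·I + D − (3/2)·D^2, i.e. c_0 = 3, c_1 = 1, c_2 = -3/2


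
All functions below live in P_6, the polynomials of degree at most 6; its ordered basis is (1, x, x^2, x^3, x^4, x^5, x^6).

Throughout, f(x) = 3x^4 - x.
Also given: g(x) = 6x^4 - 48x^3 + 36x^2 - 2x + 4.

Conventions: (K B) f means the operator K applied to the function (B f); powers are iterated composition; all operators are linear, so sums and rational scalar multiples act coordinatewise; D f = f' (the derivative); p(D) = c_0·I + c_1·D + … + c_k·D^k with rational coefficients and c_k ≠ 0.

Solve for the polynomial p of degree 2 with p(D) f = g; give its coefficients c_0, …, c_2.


p(D) = 2·I − 4·D + D^2, i.e. c_0 = 2, c_1 = -4, c_2 = 1

D^0 f = 3x^4 - x
D^1 f = 12x^3 - 1
D^2 f = 36x^2
matching coefficients of g against c_0 f + c_1 Df + … from the top degree down determines the c_i
solution: c_0 = 2, c_1 = -4, c_2 = 1


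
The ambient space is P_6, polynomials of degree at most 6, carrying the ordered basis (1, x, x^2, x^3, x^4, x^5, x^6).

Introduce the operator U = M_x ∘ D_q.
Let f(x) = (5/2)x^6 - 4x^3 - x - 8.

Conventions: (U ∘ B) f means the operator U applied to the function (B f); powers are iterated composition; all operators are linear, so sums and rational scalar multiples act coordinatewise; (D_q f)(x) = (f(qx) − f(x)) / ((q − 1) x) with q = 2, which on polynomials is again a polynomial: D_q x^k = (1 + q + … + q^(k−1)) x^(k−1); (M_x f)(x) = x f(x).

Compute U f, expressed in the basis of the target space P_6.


D_q f = (315/2)x^5 - 28x^2 - 1
M_x D_q f = (315/2)x^6 - 28x^3 - x

the result is g(x) = (315/2)x^6 - 28x^3 - x


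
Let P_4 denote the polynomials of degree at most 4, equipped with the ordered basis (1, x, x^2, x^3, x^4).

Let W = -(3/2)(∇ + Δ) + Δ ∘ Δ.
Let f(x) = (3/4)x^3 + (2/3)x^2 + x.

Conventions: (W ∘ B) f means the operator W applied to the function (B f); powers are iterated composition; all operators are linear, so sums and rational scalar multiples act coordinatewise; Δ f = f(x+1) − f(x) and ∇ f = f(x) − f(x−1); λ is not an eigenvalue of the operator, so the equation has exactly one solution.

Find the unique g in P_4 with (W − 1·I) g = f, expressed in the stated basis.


write g with unknown coordinates in the stated basis and equate coefficients in (W − 1·I) g = f
solving from the highest basis element down gives g = -(3/4)x^3 + (73/12)x^2 - 42x + 1631/12
check: W g = (27/4)x^2 - 41x + 1631/12
so W g − 1·g = (3/4)x^3 + (2/3)x^2 + x = f ✓

the image equals g(x) = -(3/4)x^3 + (73/12)x^2 - 42x + 1631/12


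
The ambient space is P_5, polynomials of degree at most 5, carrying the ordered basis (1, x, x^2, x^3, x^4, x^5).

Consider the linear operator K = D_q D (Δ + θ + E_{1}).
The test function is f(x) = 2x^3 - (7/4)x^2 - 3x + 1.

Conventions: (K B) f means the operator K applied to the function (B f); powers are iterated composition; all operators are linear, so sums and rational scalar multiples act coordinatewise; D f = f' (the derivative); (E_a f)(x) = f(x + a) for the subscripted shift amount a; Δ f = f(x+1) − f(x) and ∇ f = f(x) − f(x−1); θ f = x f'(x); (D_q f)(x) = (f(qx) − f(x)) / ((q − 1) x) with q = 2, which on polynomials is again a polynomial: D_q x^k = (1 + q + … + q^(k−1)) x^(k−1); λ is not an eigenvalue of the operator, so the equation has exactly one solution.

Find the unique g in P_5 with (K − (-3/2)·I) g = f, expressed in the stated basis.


the image equals g(x) = (4/3)x^3 - (7/6)x^2 - 34x - 16/3

write g with unknown coordinates in the stated basis and equate coefficients in (K − (-3/2)·I) g = f
solving from the highest basis element down gives g = (4/3)x^3 - (7/6)x^2 - 34x - 16/3
check: K g = 48x + 9
so K g − (-3/2)·g = 2x^3 - (7/4)x^2 - 3x + 1 = f ✓


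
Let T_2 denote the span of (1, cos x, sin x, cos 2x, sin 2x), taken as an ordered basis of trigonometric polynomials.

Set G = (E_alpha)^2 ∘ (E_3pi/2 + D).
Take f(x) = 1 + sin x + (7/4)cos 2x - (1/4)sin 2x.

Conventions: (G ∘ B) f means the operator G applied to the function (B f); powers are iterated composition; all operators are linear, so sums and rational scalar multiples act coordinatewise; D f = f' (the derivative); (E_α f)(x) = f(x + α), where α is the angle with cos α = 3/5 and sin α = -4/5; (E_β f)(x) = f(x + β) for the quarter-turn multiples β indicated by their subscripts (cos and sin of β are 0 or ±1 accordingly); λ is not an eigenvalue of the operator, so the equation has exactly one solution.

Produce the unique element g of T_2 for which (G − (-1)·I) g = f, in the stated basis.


write g with unknown coordinates in the stated basis and equate coefficients in (G − (-1)·I) g = f
solving from the highest basis element down gives g = 1/2 + sin x + (197/1384)cos 2x - (1021/1384)sin 2x
check: G g = 1/2 + (2225/1384)cos 2x + (675/1384)sin 2x
so G g − (-1)·g = 1 + sin x + (7/4)cos 2x - (1/4)sin 2x = f ✓

g(x) = 1/2 + sin x + (197/1384)cos 2x - (1021/1384)sin 2x


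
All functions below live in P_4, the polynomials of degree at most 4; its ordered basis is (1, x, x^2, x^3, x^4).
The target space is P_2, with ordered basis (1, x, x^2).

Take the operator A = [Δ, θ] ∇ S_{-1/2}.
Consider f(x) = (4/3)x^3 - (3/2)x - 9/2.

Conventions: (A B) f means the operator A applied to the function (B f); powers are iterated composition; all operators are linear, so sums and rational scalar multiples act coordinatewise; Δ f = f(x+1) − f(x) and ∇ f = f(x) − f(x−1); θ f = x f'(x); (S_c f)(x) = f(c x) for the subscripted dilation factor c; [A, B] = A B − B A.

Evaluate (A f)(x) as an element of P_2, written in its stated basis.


S_{-1/2} f = -(1/6)x^3 + (3/4)x - 9/2
∇ S_{-1/2} f = -(1/2)x^2 + (1/2)x + 7/12
θ ∇ S_{-1/2} f = -x^2 + (1/2)x
Δ θ ∇ S_{-1/2} f = -2x - 1/2
Δ ∇ S_{-1/2} f = -x
θ Δ ∇ S_{-1/2} f = -x
[Δ, θ] ∇ S_{-1/2} f = -x - 1/2

the result is g(x) = -x - 1/2


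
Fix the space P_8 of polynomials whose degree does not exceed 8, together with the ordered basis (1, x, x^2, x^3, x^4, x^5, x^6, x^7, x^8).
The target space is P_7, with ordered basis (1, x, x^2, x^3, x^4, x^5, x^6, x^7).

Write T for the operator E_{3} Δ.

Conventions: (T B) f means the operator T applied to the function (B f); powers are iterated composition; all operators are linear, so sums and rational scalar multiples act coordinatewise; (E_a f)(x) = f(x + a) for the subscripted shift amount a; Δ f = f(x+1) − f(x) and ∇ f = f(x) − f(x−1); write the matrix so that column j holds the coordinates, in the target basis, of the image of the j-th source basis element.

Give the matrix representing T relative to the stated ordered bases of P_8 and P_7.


image of 1: 0
image of x: 1
image of x^2: 2x + 7
image of x^3: 3x^2 + 21x + 37
image of x^4: 4x^3 + 42x^2 + 148x + 175
image of x^5: 5x^4 + 70x^3 + 370x^2 + 875x + 781
image of x^6: 6x^5 + 105x^4 + 740x^3 + 2625x^2 + 4686x + 3367
image of x^7: 7x^6 + 147x^5 + 1295x^4 + 6125x^3 + 16401x^2 + 23569x + 14197
image of x^8: 8x^7 + 196x^6 + 2072x^5 + 12250x^4 + 43736x^3 + 94276x^2 + 113576x + 58975
each image's coordinates form column j of the matrix

the matrix is [[0, 1, 7, 37, 175, 781, 3367, 14197, 58975]; [0, 0, 2, 21, 148, 875, 4686, 23569, 113576]; [0, 0, 0, 3, 42, 370, 2625, 16401, 94276]; [0, 0, 0, 0, 4, 70, 740, 6125, 43736]; [0, 0, 0, 0, 0, 5, 105, 1295, 12250]; [0, 0, 0, 0, 0, 0, 6, 147, 2072]; [0, 0, 0, 0, 0, 0, 0, 7, 196]; [0, 0, 0, 0, 0, 0, 0, 0, 8]] (rows listed top to bottom)


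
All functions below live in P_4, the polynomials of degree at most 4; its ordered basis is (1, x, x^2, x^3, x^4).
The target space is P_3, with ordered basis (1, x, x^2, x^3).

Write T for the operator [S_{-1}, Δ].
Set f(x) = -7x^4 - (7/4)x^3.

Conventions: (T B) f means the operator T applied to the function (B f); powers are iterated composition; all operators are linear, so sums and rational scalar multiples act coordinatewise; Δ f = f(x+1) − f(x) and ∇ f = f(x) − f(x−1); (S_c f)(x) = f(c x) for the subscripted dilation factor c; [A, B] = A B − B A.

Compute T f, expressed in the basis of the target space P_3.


Δ f = -28x^3 - (189/4)x^2 - (133/4)x - 35/4
S_{-1} Δ f = 28x^3 - (189/4)x^2 + (133/4)x - 35/4
S_{-1} f = -7x^4 + (7/4)x^3
Δ S_{-1} f = -28x^3 - (147/4)x^2 - (91/4)x - 21/4
[S_{-1}, Δ] f = 56x^3 - (21/2)x^2 + 56x - 7/2

g(x) = 56x^3 - (21/2)x^2 + 56x - 7/2


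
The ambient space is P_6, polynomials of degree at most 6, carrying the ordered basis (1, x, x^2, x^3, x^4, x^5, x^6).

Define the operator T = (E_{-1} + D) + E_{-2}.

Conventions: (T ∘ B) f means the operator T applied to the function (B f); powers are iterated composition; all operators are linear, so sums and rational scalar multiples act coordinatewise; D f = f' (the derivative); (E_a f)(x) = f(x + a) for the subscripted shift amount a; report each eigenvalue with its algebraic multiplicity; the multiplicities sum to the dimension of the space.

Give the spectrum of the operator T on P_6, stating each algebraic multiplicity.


λ = 2 (multiplicity 7)

image of 1: 2
image of x: 2x - 2
image of x^2: 2x^2 - 4x + 5
image of x^3: 2x^3 - 6x^2 + 15x - 9
image of x^4: 2x^4 - 8x^3 + 30x^2 - 36x + 17
image of x^5: 2x^5 - 10x^4 + 50x^3 - 90x^2 + 85x - 33
image of x^6: 2x^6 - 12x^5 + 75x^4 - 180x^3 + 255x^2 - 198x + 65
the matrix is upper triangular; its diagonal is (2, 2, 2, 2, 2, 2, 2)
for a triangular matrix the eigenvalues are the diagonal entries, with algebraic multiplicity their repetition count


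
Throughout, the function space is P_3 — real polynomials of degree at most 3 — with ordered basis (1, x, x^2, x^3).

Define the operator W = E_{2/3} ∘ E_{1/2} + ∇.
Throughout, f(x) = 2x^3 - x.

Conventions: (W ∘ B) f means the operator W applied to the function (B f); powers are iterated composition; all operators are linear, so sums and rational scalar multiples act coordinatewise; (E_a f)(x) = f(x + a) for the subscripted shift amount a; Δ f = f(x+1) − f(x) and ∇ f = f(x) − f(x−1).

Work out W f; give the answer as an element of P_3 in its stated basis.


the image equals g(x) = 2x^3 + 13x^2 + (7/6)x + 325/108

E_{1/2} f = 2x^3 + 3x^2 + (1/2)x - 1/4
E_{2/3} E_{1/2} f = 2x^3 + 7x^2 + (43/6)x + 217/108
∇ f = 6x^2 - 6x + 1
(E_{2/3} ∘ E_{1/2} + ∇) f = 2x^3 + 13x^2 + (7/6)x + 325/108


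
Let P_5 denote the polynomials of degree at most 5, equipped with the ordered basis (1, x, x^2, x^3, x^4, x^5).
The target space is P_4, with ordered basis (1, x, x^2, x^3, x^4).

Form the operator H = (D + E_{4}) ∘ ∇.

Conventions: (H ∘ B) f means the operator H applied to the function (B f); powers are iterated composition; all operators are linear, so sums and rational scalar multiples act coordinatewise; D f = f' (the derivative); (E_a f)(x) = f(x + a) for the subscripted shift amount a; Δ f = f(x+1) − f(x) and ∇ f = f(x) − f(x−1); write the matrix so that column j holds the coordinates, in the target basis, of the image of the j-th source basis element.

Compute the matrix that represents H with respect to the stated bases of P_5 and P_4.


image of 1: 0
image of x: 1
image of x^2: 2x + 9
image of x^3: 3x^2 + 27x + 34
image of x^4: 4x^3 + 54x^2 + 136x + 179
image of x^5: 5x^4 + 90x^3 + 340x^2 + 895x + 776
each image's coordinates form column j of the matrix

the matrix is [[0, 1, 9, 34, 179, 776]; [0, 0, 2, 27, 136, 895]; [0, 0, 0, 3, 54, 340]; [0, 0, 0, 0, 4, 90]; [0, 0, 0, 0, 0, 5]] (rows listed top to bottom)


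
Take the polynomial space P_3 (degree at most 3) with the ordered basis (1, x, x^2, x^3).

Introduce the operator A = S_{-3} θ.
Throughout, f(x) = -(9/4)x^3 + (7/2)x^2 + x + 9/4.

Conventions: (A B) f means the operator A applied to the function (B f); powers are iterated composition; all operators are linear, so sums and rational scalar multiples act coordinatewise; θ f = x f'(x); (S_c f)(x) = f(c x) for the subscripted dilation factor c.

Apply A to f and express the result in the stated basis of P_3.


g(x) = (729/4)x^3 + 63x^2 - 3x

θ f = -(27/4)x^3 + 7x^2 + x
S_{-3} θ f = (729/4)x^3 + 63x^2 - 3x


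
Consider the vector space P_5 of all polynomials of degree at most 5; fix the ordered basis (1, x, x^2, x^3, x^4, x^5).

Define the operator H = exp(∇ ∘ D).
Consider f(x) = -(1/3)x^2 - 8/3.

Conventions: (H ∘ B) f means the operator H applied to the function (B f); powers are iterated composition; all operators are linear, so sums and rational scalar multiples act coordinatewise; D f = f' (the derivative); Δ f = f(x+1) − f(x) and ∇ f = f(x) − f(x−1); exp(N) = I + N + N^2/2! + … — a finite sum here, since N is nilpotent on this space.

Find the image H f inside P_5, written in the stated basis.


order-1 term: -2/3
the series for exp(∇ ∘ D) f terminates at order 1
exp(∇ ∘ D) f = -(1/3)x^2 - 10/3

the result is g(x) = -(1/3)x^2 - 10/3


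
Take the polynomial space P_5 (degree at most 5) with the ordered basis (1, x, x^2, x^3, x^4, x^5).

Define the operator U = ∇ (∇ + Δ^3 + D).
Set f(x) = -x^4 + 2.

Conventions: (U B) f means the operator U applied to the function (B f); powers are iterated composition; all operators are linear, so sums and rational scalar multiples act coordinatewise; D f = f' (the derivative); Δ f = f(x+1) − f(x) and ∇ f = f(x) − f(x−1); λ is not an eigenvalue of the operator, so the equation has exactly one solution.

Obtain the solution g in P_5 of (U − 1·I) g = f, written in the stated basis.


the result is g(x) = x^4 + 24x^2 - 36x + 136

write g with unknown coordinates in the stated basis and equate coefficients in (U − 1·I) g = f
solving from the highest basis element down gives g = x^4 + 24x^2 - 36x + 136
check: U g = 24x^2 - 36x + 138
so U g − 1·g = -x^4 + 2 = f ✓
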